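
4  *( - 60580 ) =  - 242320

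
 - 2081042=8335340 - 10416382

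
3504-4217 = -713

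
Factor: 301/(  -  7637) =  - 43/1091 = - 43^1*1091^( - 1 ) 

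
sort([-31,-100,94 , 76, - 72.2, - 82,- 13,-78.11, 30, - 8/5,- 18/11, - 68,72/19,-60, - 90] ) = [ - 100,-90,-82,-78.11, - 72.2,-68,-60, - 31, - 13, - 18/11, - 8/5, 72/19,30, 76,94]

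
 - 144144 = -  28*5148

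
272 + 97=369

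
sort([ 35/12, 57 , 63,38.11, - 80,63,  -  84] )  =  [ - 84, - 80, 35/12,38.11,  57, 63,  63 ] 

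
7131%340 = 331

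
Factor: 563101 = 7^1*11^1*71^1*103^1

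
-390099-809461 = -1199560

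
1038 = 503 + 535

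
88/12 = 22/3 = 7.33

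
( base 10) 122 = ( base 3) 11112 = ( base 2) 1111010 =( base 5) 442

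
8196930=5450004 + 2746926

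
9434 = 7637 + 1797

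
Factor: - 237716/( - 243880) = 887/910 =2^( - 1)*5^( - 1)*7^(-1) * 13^( - 1)*887^1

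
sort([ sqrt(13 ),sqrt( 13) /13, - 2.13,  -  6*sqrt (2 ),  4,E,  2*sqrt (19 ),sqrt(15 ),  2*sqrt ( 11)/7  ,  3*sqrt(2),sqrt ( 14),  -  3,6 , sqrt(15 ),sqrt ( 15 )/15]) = [ - 6  *sqrt( 2), - 3, - 2.13,  sqrt(15 ) /15,  sqrt(13)/13 , 2 * sqrt ( 11 )/7,E, sqrt( 13),sqrt(14),sqrt(15 ),sqrt(15 ),4,3* sqrt(2),6,2*sqrt(19 ) ] 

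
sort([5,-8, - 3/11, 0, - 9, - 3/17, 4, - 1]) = [ - 9 , - 8, - 1,-3/11, - 3/17,0,4, 5]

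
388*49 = 19012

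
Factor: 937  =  937^1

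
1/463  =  1/463 = 0.00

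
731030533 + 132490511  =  863521044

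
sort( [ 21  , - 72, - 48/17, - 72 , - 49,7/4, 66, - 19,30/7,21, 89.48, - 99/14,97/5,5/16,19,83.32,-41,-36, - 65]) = [ - 72, - 72,-65, - 49, - 41, - 36, - 19 ,-99/14, - 48/17, 5/16, 7/4, 30/7,19, 97/5,21  ,  21,  66,83.32,89.48 ]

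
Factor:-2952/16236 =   -  2^1 * 11^ (  -  1) = -  2/11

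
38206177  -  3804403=34401774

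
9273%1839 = 78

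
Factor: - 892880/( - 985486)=2^3*5^1*149^(  -  1 )*3307^( - 1 )*11161^1 = 446440/492743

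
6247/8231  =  6247/8231 =0.76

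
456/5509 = 456/5509 = 0.08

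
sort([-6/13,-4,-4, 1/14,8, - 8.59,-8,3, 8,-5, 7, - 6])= [  -  8.59,-8,-6 , - 5, - 4,-4,-6/13, 1/14 , 3, 7,8, 8]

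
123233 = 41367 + 81866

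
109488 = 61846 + 47642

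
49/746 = 49/746 = 0.07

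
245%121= 3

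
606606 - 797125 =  - 190519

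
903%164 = 83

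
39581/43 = 39581/43 = 920.49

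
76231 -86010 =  - 9779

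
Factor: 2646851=61^1*43391^1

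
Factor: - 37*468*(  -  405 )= 2^2*3^6 * 5^1 *13^1 * 37^1 = 7012980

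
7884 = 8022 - 138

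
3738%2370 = 1368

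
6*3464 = 20784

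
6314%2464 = 1386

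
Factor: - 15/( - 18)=5/6 = 2^( - 1 )*3^(- 1)*5^1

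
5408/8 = 676 = 676.00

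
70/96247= 70/96247 = 0.00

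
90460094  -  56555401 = 33904693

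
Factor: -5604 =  - 2^2*3^1 * 467^1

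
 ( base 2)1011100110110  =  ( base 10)5942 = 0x1736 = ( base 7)23216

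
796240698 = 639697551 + 156543147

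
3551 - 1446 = 2105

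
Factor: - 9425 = -5^2*13^1*29^1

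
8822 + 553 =9375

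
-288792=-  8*36099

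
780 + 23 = 803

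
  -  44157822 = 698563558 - 742721380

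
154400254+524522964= 678923218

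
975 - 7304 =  - 6329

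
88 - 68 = 20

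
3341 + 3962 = 7303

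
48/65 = 48/65 = 0.74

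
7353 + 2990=10343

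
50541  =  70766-20225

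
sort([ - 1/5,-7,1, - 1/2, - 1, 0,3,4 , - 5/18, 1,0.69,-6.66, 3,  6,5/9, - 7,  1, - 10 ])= [ - 10,-7, - 7, - 6.66, - 1, - 1/2, - 5/18, - 1/5,0,5/9,0.69, 1, 1,1, 3,  3  ,  4, 6 ]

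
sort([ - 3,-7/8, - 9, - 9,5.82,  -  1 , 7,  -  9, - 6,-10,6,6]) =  [  -  10, - 9, - 9,-9, - 6,-3, - 1, - 7/8, 5.82, 6, 6, 7]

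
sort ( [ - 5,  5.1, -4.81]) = [- 5, - 4.81, 5.1]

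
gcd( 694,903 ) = 1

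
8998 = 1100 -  - 7898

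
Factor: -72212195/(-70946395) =11^2*13^( - 1) *71^ ( - 1 )*15373^( -1) * 119359^1 = 14442439/14189279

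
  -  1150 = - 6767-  - 5617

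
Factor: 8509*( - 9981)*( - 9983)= 3^2* 67^2 * 127^1*149^1 *1109^1=847839508407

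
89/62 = 89/62=1.44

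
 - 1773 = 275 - 2048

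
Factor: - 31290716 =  - 2^2*7822679^1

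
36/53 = 36/53 = 0.68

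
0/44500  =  0 = 0.00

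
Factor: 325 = 5^2*13^1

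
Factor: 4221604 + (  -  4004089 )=3^1*5^1*17^1*853^1=217515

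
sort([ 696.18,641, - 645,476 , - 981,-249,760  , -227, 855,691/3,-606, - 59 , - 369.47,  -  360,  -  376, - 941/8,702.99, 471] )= [ - 981, - 645,-606, - 376, -369.47, - 360,-249, - 227, - 941/8,-59,691/3 , 471, 476 , 641, 696.18, 702.99,760  ,  855]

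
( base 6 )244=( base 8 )144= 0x64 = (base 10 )100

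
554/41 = 13 + 21/41 = 13.51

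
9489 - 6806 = 2683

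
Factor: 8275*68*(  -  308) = -2^4*5^2*7^1*11^1*17^1*331^1 = - 173311600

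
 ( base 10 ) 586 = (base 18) 1EA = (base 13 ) 361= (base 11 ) 493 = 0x24A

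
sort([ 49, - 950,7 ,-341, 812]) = [ -950, - 341,7, 49, 812 ]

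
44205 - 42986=1219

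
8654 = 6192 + 2462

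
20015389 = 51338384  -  31322995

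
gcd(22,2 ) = 2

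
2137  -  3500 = -1363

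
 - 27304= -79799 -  - 52495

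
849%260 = 69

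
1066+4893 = 5959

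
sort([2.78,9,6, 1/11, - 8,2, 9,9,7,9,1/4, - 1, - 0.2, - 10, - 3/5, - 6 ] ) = [ - 10,-8, - 6,-1, - 3/5, - 0.2,1/11,1/4,  2,2.78,6,7,9,9,9, 9]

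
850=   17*50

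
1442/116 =721/58  =  12.43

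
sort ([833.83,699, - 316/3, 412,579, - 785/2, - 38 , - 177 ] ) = [ - 785/2, -177,  -  316/3, - 38, 412, 579, 699, 833.83]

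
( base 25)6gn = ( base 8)10115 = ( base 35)3E8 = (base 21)99f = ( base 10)4173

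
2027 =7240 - 5213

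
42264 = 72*587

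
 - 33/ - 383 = 33/383 = 0.09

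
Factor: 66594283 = 7^2*97^1*14011^1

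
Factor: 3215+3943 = 7158 = 2^1*3^1* 1193^1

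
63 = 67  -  4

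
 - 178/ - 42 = 89/21 = 4.24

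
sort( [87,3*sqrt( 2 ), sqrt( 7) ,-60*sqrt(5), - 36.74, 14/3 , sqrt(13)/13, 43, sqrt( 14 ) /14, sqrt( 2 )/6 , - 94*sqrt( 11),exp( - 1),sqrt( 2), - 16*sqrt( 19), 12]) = [ - 94*sqrt( 11), - 60*sqrt( 5) , - 16*sqrt( 19 ), - 36.74,sqrt(2 )/6 , sqrt(14 ) /14,sqrt( 13)/13, exp( - 1), sqrt( 2 )  ,  sqrt(7 ), 3*sqrt( 2),14/3 , 12,43,  87 ] 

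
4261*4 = 17044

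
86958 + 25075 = 112033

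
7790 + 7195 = 14985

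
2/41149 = 2/41149 = 0.00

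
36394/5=36394/5=   7278.80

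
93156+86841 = 179997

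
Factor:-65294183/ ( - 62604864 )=2^( - 6 )*3^( - 2 )*7^( - 1 )*641^1*15527^( - 1)*101863^1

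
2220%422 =110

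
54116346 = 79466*681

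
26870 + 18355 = 45225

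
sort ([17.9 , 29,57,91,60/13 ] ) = [60/13 , 17.9, 29 , 57, 91 ]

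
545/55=109/11 = 9.91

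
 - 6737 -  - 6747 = 10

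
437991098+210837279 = 648828377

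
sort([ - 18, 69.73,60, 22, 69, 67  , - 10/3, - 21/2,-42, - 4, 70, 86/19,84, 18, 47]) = [ - 42,-18, - 21/2, - 4, - 10/3,86/19,  18, 22,47, 60, 67, 69,69.73, 70, 84]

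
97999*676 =66247324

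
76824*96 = 7375104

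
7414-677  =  6737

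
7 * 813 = 5691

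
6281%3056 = 169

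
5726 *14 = 80164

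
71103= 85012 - 13909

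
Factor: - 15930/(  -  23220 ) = 2^ ( - 1)*43^( - 1) * 59^1 = 59/86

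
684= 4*171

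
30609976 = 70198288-39588312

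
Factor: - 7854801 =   -  3^1*71^1*36877^1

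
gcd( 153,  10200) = 51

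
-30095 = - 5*6019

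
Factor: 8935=5^1*1787^1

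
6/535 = 6/535 = 0.01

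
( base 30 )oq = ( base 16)2EA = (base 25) 14l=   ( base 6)3242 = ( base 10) 746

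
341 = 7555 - 7214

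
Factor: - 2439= - 3^2*271^1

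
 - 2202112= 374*( - 5888 ) 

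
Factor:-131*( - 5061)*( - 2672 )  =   - 2^4*3^1*7^1*131^1*167^1*241^1  =  -1771511952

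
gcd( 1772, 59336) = 4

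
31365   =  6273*5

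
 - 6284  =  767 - 7051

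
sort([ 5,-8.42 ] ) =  [ - 8.42, 5] 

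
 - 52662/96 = -8777/16=-548.56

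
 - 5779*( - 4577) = 26450483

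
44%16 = 12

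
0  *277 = 0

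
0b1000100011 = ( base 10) 547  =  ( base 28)jf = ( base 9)667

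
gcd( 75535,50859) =1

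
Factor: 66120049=3413^1*19373^1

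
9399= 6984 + 2415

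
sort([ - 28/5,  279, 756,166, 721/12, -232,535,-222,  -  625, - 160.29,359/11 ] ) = [ - 625 ,-232, - 222, - 160.29, - 28/5 , 359/11,721/12 , 166,279,535 , 756 ] 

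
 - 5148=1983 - 7131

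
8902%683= 23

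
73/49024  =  73/49024 = 0.00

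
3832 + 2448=6280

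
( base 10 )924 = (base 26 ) 19e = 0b1110011100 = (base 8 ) 1634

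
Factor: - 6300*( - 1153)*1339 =2^2* 3^2*5^2*7^1*13^1*103^1 * 1153^1= 9726362100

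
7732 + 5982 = 13714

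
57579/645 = 89 + 58/215 = 89.27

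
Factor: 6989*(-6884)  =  -2^2 *29^1 * 241^1 * 1721^1=- 48112276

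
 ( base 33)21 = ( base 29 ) 29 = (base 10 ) 67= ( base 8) 103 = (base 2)1000011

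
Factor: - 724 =-2^2*181^1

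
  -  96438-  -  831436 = 734998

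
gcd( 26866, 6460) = 38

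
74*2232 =165168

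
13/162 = 13/162 = 0.08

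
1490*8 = 11920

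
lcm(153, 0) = 0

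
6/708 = 1/118 = 0.01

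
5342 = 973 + 4369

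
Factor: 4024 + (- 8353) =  - 3^2 * 13^1* 37^1 = -4329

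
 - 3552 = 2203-5755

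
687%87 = 78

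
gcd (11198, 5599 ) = 5599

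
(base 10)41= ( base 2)101001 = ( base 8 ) 51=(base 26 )1F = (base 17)27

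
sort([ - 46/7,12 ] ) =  [-46/7,12 ] 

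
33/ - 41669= - 1 + 41636/41669   =  - 0.00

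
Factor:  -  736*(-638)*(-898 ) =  - 2^7*11^1*23^1*29^1*449^1 = - 421672064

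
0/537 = 0 = 0.00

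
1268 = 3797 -2529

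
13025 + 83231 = 96256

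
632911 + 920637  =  1553548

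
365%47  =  36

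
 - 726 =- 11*66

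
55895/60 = 11179/12   =  931.58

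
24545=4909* 5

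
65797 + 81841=147638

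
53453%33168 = 20285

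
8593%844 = 153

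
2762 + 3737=6499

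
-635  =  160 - 795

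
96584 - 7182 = 89402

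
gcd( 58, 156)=2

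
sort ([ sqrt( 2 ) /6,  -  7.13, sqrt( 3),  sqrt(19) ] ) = [-7.13, sqrt ( 2 ) /6,sqrt( 3 ),sqrt(19 )] 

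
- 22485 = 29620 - 52105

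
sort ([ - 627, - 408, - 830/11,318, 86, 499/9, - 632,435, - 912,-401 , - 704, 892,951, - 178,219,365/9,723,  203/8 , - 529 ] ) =[ - 912, - 704, - 632, - 627,-529, - 408, - 401, - 178,  -  830/11,203/8,365/9,499/9, 86,219,318,  435 , 723,892, 951 ]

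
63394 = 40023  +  23371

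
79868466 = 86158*927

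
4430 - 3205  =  1225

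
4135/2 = 2067 + 1/2 = 2067.50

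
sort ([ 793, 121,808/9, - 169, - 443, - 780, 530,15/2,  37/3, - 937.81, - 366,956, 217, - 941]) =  [- 941,-937.81, - 780, - 443, - 366, - 169,15/2, 37/3,808/9,121,217, 530, 793,956 ]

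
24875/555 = 4975/111 = 44.82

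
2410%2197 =213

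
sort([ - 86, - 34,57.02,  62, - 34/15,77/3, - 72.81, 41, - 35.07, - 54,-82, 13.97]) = [-86, - 82 , - 72.81, - 54, - 35.07, - 34, - 34/15,13.97,  77/3,41 , 57.02,62 ]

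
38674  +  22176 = 60850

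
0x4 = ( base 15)4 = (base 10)4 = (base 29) 4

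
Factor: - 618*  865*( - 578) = 308981460 = 2^2*3^1*5^1 * 17^2*103^1*173^1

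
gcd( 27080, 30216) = 8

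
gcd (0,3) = 3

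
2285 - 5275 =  - 2990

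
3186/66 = 48+3/11 = 48.27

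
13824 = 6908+6916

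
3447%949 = 600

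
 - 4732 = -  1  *4732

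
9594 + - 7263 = 2331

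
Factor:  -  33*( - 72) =2^3*3^3*11^1= 2376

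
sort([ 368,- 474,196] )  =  [ - 474 , 196 , 368]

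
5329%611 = 441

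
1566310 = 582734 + 983576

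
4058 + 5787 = 9845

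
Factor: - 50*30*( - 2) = 3000= 2^3*3^1*5^3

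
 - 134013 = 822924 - 956937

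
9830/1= 9830 = 9830.00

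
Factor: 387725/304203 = 3^( - 1)*5^2*13^1*31^( - 1 )*1193^1*3271^(-1)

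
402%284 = 118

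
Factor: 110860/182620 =241^1*397^( - 1) = 241/397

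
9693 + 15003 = 24696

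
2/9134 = 1/4567 = 0.00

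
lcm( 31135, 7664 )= 498160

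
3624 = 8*453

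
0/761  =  0 = 0.00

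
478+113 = 591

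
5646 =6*941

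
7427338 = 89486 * 83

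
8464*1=8464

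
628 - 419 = 209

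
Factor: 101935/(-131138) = -2^( - 1)*5^1*7^( - 1)  *17^( - 1)*37^1 = - 185/238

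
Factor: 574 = 2^1 *7^1 * 41^1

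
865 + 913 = 1778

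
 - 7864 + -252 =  -8116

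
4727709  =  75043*63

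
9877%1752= 1117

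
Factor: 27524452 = 2^2*6881113^1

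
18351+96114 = 114465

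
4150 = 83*50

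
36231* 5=181155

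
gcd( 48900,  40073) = 1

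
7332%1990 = 1362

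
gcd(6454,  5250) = 14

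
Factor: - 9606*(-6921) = 2^1 * 3^3*769^1*1601^1 = 66483126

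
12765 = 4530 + 8235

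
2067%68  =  27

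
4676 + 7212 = 11888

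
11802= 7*1686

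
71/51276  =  71/51276= 0.00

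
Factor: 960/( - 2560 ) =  - 3/8 = - 2^( - 3 )*3^1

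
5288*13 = 68744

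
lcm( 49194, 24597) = 49194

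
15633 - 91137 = - 75504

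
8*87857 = 702856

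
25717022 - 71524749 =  - 45807727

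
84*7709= 647556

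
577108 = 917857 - 340749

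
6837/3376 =2 + 85/3376= 2.03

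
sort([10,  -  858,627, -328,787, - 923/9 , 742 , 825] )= [-858, - 328, - 923/9, 10, 627,742, 787,825]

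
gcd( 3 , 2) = 1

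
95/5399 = 95/5399 = 0.02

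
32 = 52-20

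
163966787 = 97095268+66871519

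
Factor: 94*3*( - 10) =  - 2820 =- 2^2 * 3^1 *5^1 * 47^1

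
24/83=24/83 = 0.29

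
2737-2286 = 451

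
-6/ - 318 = 1/53 =0.02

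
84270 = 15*5618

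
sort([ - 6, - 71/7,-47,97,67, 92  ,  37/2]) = [ - 47, - 71/7,-6,37/2,67,92,97]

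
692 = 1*692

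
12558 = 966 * 13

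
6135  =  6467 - 332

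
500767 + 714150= 1214917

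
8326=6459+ 1867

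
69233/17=4072 + 9/17 =4072.53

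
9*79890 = 719010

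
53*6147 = 325791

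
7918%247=14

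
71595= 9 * 7955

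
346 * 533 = 184418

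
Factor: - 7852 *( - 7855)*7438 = 458756947480= 2^3*5^1 *13^1*151^1*1571^1*3719^1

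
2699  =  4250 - 1551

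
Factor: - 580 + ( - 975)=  - 1555 = - 5^1*311^1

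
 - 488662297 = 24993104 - 513655401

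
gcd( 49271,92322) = 1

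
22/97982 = 11/48991 = 0.00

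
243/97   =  2 + 49/97 = 2.51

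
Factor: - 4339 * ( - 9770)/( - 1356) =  - 2^( - 1 ) * 3^( - 1)*5^1 * 113^(-1 )*977^1 * 4339^1 = -21196015/678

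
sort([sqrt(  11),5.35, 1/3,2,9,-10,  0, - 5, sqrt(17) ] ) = [  -  10, - 5,0,1/3 , 2,  sqrt ( 11), sqrt( 17),5.35,9 ] 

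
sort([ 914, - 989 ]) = [ - 989,914 ]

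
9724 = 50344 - 40620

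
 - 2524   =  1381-3905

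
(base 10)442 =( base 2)110111010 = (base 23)J5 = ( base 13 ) 280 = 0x1ba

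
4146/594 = 691/99 = 6.98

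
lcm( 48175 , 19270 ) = 96350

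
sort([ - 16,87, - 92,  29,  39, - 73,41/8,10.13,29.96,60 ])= [ - 92, - 73, - 16 , 41/8 , 10.13,29,  29.96,39,60,87]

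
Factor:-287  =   - 7^1*41^1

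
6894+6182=13076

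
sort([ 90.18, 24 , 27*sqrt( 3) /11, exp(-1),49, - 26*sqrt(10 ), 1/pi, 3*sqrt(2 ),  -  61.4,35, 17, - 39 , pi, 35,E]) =[-26 * sqrt( 10), - 61.4, - 39, 1/pi, exp(  -  1 ), E, pi, 3* sqrt( 2), 27*sqrt( 3)/11, 17, 24, 35, 35, 49,90.18]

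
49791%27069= 22722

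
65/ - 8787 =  - 65/8787 = - 0.01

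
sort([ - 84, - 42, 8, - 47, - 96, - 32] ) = [ - 96, - 84, - 47 , - 42 , - 32 , 8]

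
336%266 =70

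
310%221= 89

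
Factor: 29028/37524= 41^1*53^(-1) = 41/53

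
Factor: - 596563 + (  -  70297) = - 666860 = - 2^2*5^1*33343^1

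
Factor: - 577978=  - 2^1*288989^1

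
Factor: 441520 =2^4 * 5^1 * 5519^1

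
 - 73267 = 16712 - 89979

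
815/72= 815/72 = 11.32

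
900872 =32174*28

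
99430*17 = 1690310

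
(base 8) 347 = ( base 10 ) 231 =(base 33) 70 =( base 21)b0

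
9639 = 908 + 8731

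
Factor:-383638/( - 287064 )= 2^(-2)*3^( - 4)*433^1 = 433/324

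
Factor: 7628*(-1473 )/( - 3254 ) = 2^1*3^1*491^1*1627^( - 1)*1907^1=5618022/1627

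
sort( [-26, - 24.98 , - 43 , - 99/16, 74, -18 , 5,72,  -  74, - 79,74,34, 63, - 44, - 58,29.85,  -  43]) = [-79, - 74 ,  -  58, - 44, - 43,  -  43 , -26,- 24.98 , - 18, - 99/16,5,29.85 , 34, 63,72,74,74 ]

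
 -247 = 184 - 431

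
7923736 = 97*81688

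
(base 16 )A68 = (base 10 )2664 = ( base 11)2002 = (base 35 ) 264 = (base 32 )2J8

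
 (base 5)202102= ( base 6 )50115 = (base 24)B7N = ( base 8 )14577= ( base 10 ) 6527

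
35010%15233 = 4544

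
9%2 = 1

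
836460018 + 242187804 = 1078647822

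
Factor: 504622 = 2^1 * 191^1*1321^1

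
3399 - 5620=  - 2221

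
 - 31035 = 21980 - 53015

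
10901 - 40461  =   - 29560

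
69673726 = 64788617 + 4885109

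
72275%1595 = 500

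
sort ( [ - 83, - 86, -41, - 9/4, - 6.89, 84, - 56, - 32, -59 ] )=[ -86,-83,  -  59,  -  56,- 41, - 32,-6.89 , - 9/4, 84 ]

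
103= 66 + 37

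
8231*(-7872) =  - 64794432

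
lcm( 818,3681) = 7362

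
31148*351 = 10932948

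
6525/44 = 148+13/44=148.30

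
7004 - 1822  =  5182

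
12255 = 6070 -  - 6185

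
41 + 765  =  806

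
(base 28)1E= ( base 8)52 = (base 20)22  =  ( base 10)42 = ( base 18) 26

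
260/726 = 130/363 = 0.36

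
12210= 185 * 66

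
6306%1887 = 645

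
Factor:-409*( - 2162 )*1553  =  2^1*23^1*47^1*409^1*1553^1 =1373252674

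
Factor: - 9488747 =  - 373^1 * 25439^1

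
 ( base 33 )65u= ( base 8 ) 15111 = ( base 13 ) 30a8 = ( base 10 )6729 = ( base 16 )1a49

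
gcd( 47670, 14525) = 35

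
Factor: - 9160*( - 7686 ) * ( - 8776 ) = - 617863397760 = - 2^7 * 3^2*5^1*7^1*61^1 * 229^1*1097^1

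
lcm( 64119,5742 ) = 384714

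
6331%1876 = 703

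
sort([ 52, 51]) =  [51,52]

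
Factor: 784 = 2^4*7^2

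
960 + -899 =61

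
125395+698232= 823627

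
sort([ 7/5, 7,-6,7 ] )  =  [  -  6,7/5, 7, 7 ] 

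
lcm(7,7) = 7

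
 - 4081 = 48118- 52199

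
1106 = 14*79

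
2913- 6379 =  - 3466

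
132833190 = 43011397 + 89821793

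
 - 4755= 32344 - 37099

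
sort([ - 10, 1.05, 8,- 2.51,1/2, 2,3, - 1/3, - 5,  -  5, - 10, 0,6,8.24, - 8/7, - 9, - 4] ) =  [ - 10 ,-10, - 9, - 5, - 5,- 4 , - 2.51, - 8/7, - 1/3, 0, 1/2,1.05,2, 3,6, 8,  8.24 ] 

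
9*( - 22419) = - 201771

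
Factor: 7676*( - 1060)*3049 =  - 24808371440  =  - 2^4*5^1*19^1*53^1*101^1 *3049^1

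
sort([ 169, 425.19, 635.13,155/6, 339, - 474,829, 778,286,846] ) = [ - 474, 155/6, 169,286,339,425.19 , 635.13,778 , 829,846]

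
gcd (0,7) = 7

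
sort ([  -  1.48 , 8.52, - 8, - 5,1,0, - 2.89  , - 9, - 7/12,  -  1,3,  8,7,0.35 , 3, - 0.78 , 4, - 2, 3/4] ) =[ - 9, - 8,  -  5, - 2.89, - 2 , - 1.48, - 1 , - 0.78,-7/12, 0,0.35 , 3/4,1,3,  3, 4,7,8,8.52] 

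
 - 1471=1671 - 3142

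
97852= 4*24463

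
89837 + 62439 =152276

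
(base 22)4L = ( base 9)131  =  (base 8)155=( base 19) 5E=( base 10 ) 109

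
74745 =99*755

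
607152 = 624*973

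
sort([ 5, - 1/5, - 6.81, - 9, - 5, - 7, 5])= [ - 9, - 7, - 6.81, - 5, -1/5, 5, 5]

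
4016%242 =144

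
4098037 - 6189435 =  - 2091398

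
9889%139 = 20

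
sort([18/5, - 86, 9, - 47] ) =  [ - 86,  -  47, 18/5, 9]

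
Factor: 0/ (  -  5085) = 0 = 0^1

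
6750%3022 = 706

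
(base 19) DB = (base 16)102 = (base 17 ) f3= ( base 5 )2013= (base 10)258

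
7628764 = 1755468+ 5873296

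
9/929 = 9/929=   0.01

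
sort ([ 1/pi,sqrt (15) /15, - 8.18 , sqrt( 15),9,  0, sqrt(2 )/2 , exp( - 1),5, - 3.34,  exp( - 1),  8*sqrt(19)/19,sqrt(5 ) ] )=[ - 8.18, - 3.34, 0,sqrt( 15)/15,1/pi,exp(-1) , exp(  -  1), sqrt(2) /2, 8*sqrt( 19 )/19,sqrt( 5 ),  sqrt( 15) , 5, 9 ] 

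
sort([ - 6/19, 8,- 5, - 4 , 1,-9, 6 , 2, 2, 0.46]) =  [ - 9,  -  5, - 4, - 6/19,0.46 , 1, 2, 2,6, 8] 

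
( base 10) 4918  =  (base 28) 67i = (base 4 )1030312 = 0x1336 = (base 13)2314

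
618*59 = 36462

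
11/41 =11/41= 0.27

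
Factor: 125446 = 2^1 * 62723^1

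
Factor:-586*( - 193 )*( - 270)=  - 2^2*3^3 * 5^1 * 193^1*293^1= -  30536460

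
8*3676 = 29408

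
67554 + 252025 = 319579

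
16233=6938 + 9295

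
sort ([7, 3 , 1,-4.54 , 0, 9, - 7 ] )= [ - 7, - 4.54 , 0 , 1,  3, 7,9 ]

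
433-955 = -522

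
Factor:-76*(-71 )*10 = 53960 = 2^3*5^1*19^1*71^1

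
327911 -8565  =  319346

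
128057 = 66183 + 61874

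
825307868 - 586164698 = 239143170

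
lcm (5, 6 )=30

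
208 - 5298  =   - 5090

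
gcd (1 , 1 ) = 1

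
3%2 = 1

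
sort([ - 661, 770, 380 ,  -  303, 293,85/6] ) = [ - 661,-303,85/6, 293 , 380, 770] 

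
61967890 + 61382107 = 123349997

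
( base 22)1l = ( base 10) 43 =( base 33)1A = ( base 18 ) 27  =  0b101011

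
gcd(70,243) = 1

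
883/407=883/407 = 2.17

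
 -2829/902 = - 4 + 19/22 = - 3.14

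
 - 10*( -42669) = 426690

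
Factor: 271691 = 7^1*37^1*1049^1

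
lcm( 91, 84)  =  1092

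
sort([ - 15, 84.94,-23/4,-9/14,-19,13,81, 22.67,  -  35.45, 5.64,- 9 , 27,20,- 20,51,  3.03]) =[ - 35.45, - 20,-19 ,-15,  -  9,  -  23/4, - 9/14,3.03,5.64, 13,20,22.67,27, 51, 81,84.94]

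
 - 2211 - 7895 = - 10106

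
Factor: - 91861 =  - 7^1*11^1* 1193^1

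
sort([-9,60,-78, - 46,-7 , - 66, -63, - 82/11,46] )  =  [-78, - 66, - 63, - 46,- 9, - 82/11, - 7 , 46 , 60 ]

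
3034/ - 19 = -3034/19 = -159.68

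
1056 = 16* 66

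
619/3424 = 619/3424 = 0.18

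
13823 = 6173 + 7650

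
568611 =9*63179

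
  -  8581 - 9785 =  -18366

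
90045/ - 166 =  - 90045/166= - 542.44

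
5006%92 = 38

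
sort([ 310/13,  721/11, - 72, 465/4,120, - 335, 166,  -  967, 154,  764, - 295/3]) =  [-967, - 335,-295/3, - 72, 310/13,721/11,  465/4,120, 154,166, 764 ] 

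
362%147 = 68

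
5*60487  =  302435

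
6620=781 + 5839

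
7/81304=7/81304 = 0.00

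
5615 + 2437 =8052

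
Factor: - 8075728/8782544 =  - 504733/548909 = - 47^1*10739^1*548909^( - 1)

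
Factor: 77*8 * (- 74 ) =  - 45584 = - 2^4*7^1*11^1*37^1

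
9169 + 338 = 9507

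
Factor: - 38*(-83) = 3154 = 2^1*19^1*83^1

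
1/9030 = 1/9030 = 0.00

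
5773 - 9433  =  -3660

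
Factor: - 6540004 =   -  2^2 * 23^1*67^1*1061^1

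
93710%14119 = 8996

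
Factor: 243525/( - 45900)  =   - 2^( - 2) * 3^( - 2) * 191^1= - 191/36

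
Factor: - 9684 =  - 2^2 * 3^2*269^1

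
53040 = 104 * 510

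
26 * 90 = 2340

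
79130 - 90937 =-11807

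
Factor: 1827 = 3^2*7^1*29^1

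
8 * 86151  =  689208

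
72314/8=9039 + 1/4 = 9039.25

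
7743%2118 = 1389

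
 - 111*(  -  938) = 104118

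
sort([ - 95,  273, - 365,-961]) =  [ - 961,-365, - 95, 273]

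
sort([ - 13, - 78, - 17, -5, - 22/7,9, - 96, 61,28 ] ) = [ - 96, - 78, - 17, - 13,-5, - 22/7,9, 28, 61 ]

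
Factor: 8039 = 8039^1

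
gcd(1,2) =1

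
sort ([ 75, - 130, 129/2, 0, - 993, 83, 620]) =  [ -993, -130, 0, 129/2, 75,  83,  620 ] 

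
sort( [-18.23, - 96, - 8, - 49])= [ - 96,  -  49, - 18.23, - 8] 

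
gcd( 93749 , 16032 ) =1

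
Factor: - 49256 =-2^3*47^1*131^1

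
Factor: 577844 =2^2 *144461^1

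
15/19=15/19 = 0.79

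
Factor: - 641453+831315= 2^1*59^1*1609^1 =189862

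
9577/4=9577/4 = 2394.25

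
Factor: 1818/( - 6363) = -2^1*7^( - 1) = -2/7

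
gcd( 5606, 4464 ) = 2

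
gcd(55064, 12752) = 8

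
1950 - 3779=- 1829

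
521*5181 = 2699301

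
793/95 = 793/95  =  8.35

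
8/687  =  8/687 =0.01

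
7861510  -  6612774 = 1248736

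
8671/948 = 9 + 139/948 = 9.15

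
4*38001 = 152004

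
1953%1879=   74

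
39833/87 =39833/87 = 457.85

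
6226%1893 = 547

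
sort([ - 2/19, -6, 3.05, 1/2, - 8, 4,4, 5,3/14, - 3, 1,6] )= [ - 8, - 6, - 3, - 2/19,3/14,1/2, 1, 3.05,4, 4, 5, 6]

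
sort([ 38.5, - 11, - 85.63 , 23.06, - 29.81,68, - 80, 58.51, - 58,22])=[  -  85.63, - 80  , - 58,  -  29.81 ,  -  11 , 22  ,  23.06, 38.5 , 58.51,68]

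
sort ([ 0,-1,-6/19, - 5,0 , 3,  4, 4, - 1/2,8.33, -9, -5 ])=[-9, - 5, - 5 ,  -  1, - 1/2 ,-6/19, 0,0, 3,4  ,  4 , 8.33 ] 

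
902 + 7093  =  7995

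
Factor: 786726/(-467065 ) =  -918/545 = -2^1*3^3*5^(-1 )*17^1 * 109^(-1) 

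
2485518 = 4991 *498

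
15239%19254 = 15239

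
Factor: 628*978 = 614184 = 2^3*3^1 * 157^1*163^1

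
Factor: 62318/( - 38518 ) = -31159/19259 = -19259^( - 1)*31159^1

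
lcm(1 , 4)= 4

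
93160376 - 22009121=71151255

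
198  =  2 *99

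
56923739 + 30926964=87850703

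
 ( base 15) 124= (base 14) 147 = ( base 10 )259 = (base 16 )103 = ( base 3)100121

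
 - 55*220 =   -  12100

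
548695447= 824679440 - 275983993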